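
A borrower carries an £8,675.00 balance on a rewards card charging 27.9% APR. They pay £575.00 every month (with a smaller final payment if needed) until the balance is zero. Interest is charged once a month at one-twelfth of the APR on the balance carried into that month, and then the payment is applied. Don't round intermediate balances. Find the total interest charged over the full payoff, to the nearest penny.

£2,132.94

Monthly rate r = 27.9%/12 = 2.325% = 0.02325.
Payoff takes n = ⌈−ln(1 − rB₀/P)/ln(1+r)⌉ = ⌈18.795⌉ = 19 payments; the last is £457.94.
Total paid = 18·£575.00 + £457.94 = £10,807.94.
Total interest = total paid − principal = £10,807.94 − £8,675.00 = £2,132.94.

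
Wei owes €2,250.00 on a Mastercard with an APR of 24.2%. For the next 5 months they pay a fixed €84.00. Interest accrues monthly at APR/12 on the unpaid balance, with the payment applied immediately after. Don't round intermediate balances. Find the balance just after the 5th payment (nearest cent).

Monthly rate r = 24.2%/12 = 2.01667% = 0.0201667.
Each month: B ← B·(1+r) − €84.00.
Month 1: interest €45.38; balance after payment €2,211.38.
Month 2: interest €44.60; balance after payment €2,171.97.
Month 3: interest €43.80; balance after payment €2,131.77.
Month 4: interest €42.99; balance after payment €2,090.76.
Month 5: interest €42.16; balance after payment €2,048.93.

€2,048.93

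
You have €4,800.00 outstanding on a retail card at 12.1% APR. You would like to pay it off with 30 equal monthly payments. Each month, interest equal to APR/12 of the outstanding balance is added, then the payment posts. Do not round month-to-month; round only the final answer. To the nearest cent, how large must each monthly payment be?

Monthly rate r = 12.1%/12 = 1.00833% = 0.0100833.
Level-payment amortization: P = B₀·r / (1 − (1+r)^(−n)) = 4800.00·0.0100833 / (1 − 1.01008^(−30)).
Denominator 1 − (1+r)^(−30) = 0.259911179.
P = 48.4 / 0.259911179 ≈ 186.22.

€186.22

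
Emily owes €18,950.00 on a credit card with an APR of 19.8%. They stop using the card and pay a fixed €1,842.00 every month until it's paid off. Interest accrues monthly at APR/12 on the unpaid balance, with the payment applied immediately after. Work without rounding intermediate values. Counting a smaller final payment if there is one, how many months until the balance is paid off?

12 payments

Monthly rate r = 19.8%/12 = 1.65% = 0.0165.
Recurrence: B ← B·(1+r) − €1,842.00.
Month 1: interest €312.68; balance after payment €17,420.67.
Month 2: interest €287.44; balance after payment €15,866.12.
Closed form: n = −ln(1 − rB₀/P)/ln(1+r) = −ln(0.83025)/ln(1.0165) ≈ 11.367, so the balance reaches zero during payment 12.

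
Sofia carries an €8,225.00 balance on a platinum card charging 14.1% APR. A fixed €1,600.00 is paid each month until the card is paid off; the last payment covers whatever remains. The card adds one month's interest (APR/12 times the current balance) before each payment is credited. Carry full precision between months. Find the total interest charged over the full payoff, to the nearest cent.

€310.71

Monthly rate r = 14.1%/12 = 1.175% = 0.01175.
Payoff takes n = ⌈−ln(1 − rB₀/P)/ln(1+r)⌉ = ⌈5.334⌉ = 6 payments; the last is €535.71.
Total paid = 5·€1,600.00 + €535.71 = €8,535.71.
Total interest = total paid − principal = €8,535.71 − €8,225.00 = €310.71.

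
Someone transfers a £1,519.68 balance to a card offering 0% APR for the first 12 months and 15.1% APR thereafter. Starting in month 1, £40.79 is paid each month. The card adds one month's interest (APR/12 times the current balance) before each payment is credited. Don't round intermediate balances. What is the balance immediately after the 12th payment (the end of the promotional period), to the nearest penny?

Promo months 1–12 at r₀ = 0%/12 = 0; months 13+ at r₁ = 15.1%/12 = 0.0125833.
After month 12 (no interest yet): B = £1,519.68 − 12·£40.79 = £1,030.20.

£1,030.20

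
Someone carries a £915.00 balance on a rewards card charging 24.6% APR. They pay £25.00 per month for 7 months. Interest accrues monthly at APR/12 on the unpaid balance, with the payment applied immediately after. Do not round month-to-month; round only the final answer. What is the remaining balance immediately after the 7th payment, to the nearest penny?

Monthly rate r = 24.6%/12 = 2.05% = 0.0205.
Each month: B ← B·(1+r) − £25.00.
Month 1: interest £18.76; balance after payment £908.76.
Month 2: interest £18.63; balance after payment £902.39.
Month 3: interest £18.50; balance after payment £895.89.
Month 4: interest £18.37; balance after payment £889.25.
Month 5: interest £18.23; balance after payment £882.48.
Month 6: interest £18.09; balance after payment £875.57.
Month 7: interest £17.95; balance after payment £868.52.

£868.52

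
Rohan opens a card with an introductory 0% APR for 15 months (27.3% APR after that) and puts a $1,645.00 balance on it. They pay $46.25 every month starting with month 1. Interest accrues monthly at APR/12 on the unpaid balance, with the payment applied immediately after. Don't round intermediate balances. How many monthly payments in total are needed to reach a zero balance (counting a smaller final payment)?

44 payments

Promo months 1–15 at r₀ = 0%/12 = 0; months 16+ at r₁ = 27.3%/12 = 0.02275.
After month 15 (no interest yet): B = $1,645.00 − 15·$46.25 = $951.25.
Then at r₁ with $46.25/mo: n₂ = −ln(1 − r₁·B/P)/ln(1+r₁) ≈ 28.05 → 29 more payments.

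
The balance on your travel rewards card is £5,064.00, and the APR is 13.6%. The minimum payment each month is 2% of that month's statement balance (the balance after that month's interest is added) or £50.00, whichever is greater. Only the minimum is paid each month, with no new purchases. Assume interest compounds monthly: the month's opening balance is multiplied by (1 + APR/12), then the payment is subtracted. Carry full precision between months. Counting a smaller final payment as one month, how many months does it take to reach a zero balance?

154 months

Monthly rate r = 13.6%/12 = 1.13333% = 0.0113333.
While 2% of the post-interest balance exceeds £50.00, each month B ← (B·(1+r))·(1 − 0.02), i.e. B shrinks by the factor (1+r)·0.98 = 0.99111.
This holds for months 1–81. Entering month 82 the balance is £2,456.10; 2% of the post-interest balance is now below £50.00, so the flat £50.00 minimum applies from here.
From month 82 a fixed £50.00 at rate r clears £2,456.10 in 73 more payments. Total: 81 + 73 = 154 months.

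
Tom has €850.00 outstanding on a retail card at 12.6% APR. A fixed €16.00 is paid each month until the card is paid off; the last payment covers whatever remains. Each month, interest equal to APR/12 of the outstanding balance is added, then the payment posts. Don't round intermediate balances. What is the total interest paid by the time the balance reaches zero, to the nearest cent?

Monthly rate r = 12.6%/12 = 1.05% = 0.0105.
Payoff takes n = ⌈−ln(1 − rB₀/P)/ln(1+r)⌉ = ⌈78.124⌉ = 79 payments; the last is €1.99.
Total paid = 78·€16.00 + €1.99 = €1,249.99.
Total interest = total paid − principal = €1,249.99 − €850.00 = €399.99.

€399.99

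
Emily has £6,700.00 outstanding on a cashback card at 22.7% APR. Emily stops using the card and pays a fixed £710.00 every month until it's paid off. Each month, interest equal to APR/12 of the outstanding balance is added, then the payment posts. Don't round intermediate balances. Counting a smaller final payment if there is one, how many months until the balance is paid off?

Monthly rate r = 22.7%/12 = 1.89167% = 0.0189167.
Recurrence: B ← B·(1+r) − £710.00.
Month 1: interest £126.74; balance after payment £6,116.74.
Month 2: interest £115.71; balance after payment £5,522.45.
Closed form: n = −ln(1 − rB₀/P)/ln(1+r) = −ln(0.82149)/ln(1.01892) ≈ 10.493, so the balance reaches zero during payment 11.

11 months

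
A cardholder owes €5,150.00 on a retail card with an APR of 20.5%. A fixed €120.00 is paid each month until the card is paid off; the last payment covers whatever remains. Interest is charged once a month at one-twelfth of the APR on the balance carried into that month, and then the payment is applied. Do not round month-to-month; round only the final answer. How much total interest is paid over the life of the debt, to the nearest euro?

Monthly rate r = 20.5%/12 = 1.70833% = 0.0170833.
Payoff takes n = ⌈−ln(1 − rB₀/P)/ln(1+r)⌉ = ⌈77.992⌉ = 78 payments; the last is €119.01.
Total paid = 77·€120.00 + €119.01 = €9,359.01.
Total interest = total paid − principal = €9,359.01 − €5,150.00 = €4,209.01.

€4,209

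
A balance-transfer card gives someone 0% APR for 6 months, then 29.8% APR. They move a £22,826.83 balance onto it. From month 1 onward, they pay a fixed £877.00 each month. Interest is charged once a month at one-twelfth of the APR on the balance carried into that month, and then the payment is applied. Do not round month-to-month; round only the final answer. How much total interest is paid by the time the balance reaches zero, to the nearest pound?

Promo months 1–6 at r₀ = 0%/12 = 0; months 7+ at r₁ = 29.8%/12 = 0.0248333.
After month 6 (no interest yet): B = £22,826.83 − 6·£877.00 = £17,564.83.
Then at r₁ with £877.00/mo: n₂ = −ln(1 − r₁·B/P)/ln(1+r₁) ≈ 28.04 → 29 more payments.
Total paid = 34·£877.00 + £38.36 = £29,856.36; interest = £29,856.36 − £22,826.83 = £7,029.53.

£7,030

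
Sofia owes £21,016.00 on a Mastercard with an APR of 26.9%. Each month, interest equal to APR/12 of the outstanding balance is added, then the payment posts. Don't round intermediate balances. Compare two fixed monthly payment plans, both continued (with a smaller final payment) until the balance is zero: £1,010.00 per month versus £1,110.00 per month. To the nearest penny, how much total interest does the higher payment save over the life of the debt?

£963.75

Monthly rate r = 26.9%/12 = 2.24167% = 0.0224167.
At £1,010.00/mo: n = ⌈−ln(1 − rB₀/P)/ln(1+r)⌉ = 29 payments (last £342.22); total interest = total paid − £21,016.00 = £7,606.22.
At £1,110.00/mo: 25 payments (last £1,018.47); total interest £6,642.47.
Interest saved = £7,606.22 − £6,642.47 = £963.75.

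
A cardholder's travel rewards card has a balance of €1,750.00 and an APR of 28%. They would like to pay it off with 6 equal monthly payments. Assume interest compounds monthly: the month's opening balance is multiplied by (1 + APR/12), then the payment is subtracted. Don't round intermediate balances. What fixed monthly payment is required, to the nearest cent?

€315.94

Monthly rate r = 28%/12 = 2.33333% = 0.0233333.
Level-payment amortization: P = B₀·r / (1 − (1+r)^(−n)) = 1750.00·0.0233333 / (1 − 1.02333^(−6)).
Denominator 1 − (1+r)^(−6) = 0.129242396.
P = 40.8333 / 0.129242396 ≈ 315.94.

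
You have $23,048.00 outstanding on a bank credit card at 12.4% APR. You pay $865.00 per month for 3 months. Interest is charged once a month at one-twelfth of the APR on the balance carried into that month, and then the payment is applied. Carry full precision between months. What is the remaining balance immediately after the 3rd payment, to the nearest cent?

$21,147.99

Monthly rate r = 12.4%/12 = 1.03333% = 0.0103333.
Each month: B ← B·(1+r) − $865.00.
Month 1: interest $238.16; balance after payment $22,421.16.
Month 2: interest $231.69; balance after payment $21,787.85.
Month 3: interest $225.14; balance after payment $21,147.99.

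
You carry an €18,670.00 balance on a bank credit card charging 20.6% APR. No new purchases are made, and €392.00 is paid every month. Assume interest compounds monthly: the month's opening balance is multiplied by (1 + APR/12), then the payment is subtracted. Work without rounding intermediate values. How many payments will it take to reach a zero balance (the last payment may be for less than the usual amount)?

100 payments

Monthly rate r = 20.6%/12 = 1.71667% = 0.0171667.
Recurrence: B ← B·(1+r) − €392.00.
Month 1: interest €320.50; balance after payment €18,598.50.
Month 2: interest €319.27; balance after payment €18,525.78.
Closed form: n = −ln(1 − rB₀/P)/ln(1+r) = −ln(0.18239)/ln(1.01717) ≈ 99.970, so the balance reaches zero during payment 100.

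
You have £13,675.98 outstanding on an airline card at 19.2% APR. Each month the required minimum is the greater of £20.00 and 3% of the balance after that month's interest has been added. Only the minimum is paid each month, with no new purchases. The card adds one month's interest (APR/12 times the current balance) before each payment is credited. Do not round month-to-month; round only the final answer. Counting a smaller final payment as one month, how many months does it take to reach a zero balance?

Monthly rate r = 19.2%/12 = 1.6% = 0.016.
While 3% of the post-interest balance exceeds £20.00, each month B ← (B·(1+r))·(1 − 0.03), i.e. B shrinks by the factor (1+r)·0.97 = 0.98552.
This holds for months 1–209. Entering month 210 the balance is £648.69; 3% of the post-interest balance is now below £20.00, so the flat £20.00 minimum applies from here.
From month 210 a fixed £20.00 at rate r clears £648.69 in 47 more payments. Total: 209 + 47 = 256 months.

256 months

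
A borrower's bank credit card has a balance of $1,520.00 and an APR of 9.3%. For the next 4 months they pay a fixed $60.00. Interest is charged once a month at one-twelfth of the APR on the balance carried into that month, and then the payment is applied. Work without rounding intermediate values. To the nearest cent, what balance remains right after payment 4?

$1,324.87

Monthly rate r = 9.3%/12 = 0.775% = 0.00775.
Each month: B ← B·(1+r) − $60.00.
Month 1: interest $11.78; balance after payment $1,471.78.
Month 2: interest $11.41; balance after payment $1,423.19.
Month 3: interest $11.03; balance after payment $1,374.22.
Month 4: interest $10.65; balance after payment $1,324.87.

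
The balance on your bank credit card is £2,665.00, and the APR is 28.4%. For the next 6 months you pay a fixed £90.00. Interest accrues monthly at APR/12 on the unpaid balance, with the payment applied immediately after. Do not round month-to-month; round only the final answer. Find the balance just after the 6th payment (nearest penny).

£2,493.56

Monthly rate r = 28.4%/12 = 2.36667% = 0.0236667.
Each month: B ← B·(1+r) − £90.00.
Month 1: interest £63.07; balance after payment £2,638.07.
Month 2: interest £62.43; balance after payment £2,610.51.
Month 3: interest £61.78; balance after payment £2,582.29.
Month 4: interest £61.11; balance after payment £2,553.40.
Month 5: interest £60.43; balance after payment £2,523.83.
Month 6: interest £59.73; balance after payment £2,493.56.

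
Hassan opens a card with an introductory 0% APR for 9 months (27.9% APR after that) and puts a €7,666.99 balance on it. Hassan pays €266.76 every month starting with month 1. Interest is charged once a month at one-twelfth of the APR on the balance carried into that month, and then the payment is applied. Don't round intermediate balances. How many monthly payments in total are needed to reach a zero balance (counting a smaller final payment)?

36 months

Promo months 1–9 at r₀ = 0%/12 = 0; months 10+ at r₁ = 27.9%/12 = 0.02325.
After month 9 (no interest yet): B = €7,666.99 − 9·€266.76 = €5,266.15.
Then at r₁ with €266.76/mo: n₂ = −ln(1 − r₁·B/P)/ln(1+r₁) ≈ 26.73 → 27 more payments.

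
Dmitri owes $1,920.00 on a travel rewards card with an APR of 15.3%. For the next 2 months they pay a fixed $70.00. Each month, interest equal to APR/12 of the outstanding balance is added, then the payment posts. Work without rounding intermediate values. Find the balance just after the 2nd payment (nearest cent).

$1,828.38

Monthly rate r = 15.3%/12 = 1.275% = 0.01275.
Each month: B ← B·(1+r) − $70.00.
Month 1: interest $24.48; balance after payment $1,874.48.
Month 2: interest $23.90; balance after payment $1,828.38.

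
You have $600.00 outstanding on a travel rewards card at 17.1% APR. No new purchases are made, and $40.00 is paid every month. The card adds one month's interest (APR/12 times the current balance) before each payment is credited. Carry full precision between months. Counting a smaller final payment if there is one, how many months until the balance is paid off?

Monthly rate r = 17.1%/12 = 1.425% = 0.01425.
Recurrence: B ← B·(1+r) − $40.00.
Month 1: interest $8.55; balance after payment $568.55.
Month 2: interest $8.10; balance after payment $536.65.
Closed form: n = −ln(1 − rB₀/P)/ln(1+r) = −ln(0.78625)/ln(1.01425) ≈ 16.996, so the balance reaches zero during payment 17.

17 payments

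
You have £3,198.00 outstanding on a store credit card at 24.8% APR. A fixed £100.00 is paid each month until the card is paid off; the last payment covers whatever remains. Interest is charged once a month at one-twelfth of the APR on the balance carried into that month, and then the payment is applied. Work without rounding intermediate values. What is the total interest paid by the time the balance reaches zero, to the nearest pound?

Monthly rate r = 24.8%/12 = 2.06667% = 0.0206667.
Payoff takes n = ⌈−ln(1 − rB₀/P)/ln(1+r)⌉ = ⌈52.870⌉ = 53 payments; the last is £87.16.
Total paid = 52·£100.00 + £87.16 = £5,287.16.
Total interest = total paid − principal = £5,287.16 − £3,198.00 = £2,089.16.

£2,089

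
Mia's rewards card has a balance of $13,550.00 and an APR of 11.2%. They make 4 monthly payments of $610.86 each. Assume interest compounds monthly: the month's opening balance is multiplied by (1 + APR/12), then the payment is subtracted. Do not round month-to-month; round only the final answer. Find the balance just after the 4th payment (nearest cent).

$11,585.13

Monthly rate r = 11.2%/12 = 0.933333% = 0.00933333.
Each month: B ← B·(1+r) − $610.86.
Month 1: interest $126.47; balance after payment $13,065.61.
Month 2: interest $121.95; balance after payment $12,576.69.
Month 3: interest $117.38; balance after payment $12,083.21.
Month 4: interest $112.78; balance after payment $11,585.13.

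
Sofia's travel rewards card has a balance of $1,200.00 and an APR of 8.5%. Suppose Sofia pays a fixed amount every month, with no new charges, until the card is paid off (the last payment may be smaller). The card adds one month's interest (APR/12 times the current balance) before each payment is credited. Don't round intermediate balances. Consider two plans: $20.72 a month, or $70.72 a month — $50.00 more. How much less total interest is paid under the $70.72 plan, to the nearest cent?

$267.02

Monthly rate r = 8.5%/12 = 0.708333% = 0.00708333.
At $20.72/mo: n = ⌈−ln(1 − rB₀/P)/ln(1+r)⌉ = 75 payments (last $16.76); total interest = total paid − $1,200.00 = $350.04.
At $70.72/mo: 19 payments (last $10.06); total interest $83.02.
Interest saved = $350.04 − $83.02 = $267.02.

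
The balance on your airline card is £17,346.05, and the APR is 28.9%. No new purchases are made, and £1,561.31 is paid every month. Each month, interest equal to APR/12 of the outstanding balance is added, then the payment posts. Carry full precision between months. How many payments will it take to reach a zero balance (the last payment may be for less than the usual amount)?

14 payments

Monthly rate r = 28.9%/12 = 2.40833% = 0.0240833.
Recurrence: B ← B·(1+r) − £1,561.31.
Month 1: interest £417.75; balance after payment £16,202.49.
Month 2: interest £390.21; balance after payment £15,031.39.
Closed form: n = −ln(1 − rB₀/P)/ln(1+r) = −ln(0.73244)/ln(1.02408) ≈ 13.084, so the balance reaches zero during payment 14.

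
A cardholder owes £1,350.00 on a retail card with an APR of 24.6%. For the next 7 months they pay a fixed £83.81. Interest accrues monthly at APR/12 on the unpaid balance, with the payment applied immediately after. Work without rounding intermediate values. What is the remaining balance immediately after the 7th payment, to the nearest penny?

Monthly rate r = 24.6%/12 = 2.05% = 0.0205.
Each month: B ← B·(1+r) − £83.81.
Month 1: interest £27.68; balance after payment £1,293.87.
Month 2: interest £26.52; balance after payment £1,236.58.
Month 3: interest £25.35; balance after payment £1,178.12.
Month 4: interest £24.15; balance after payment £1,118.46.
Month 5: interest £22.93; balance after payment £1,057.58.
Month 6: interest £21.68; balance after payment £995.45.
Month 7: interest £20.41; balance after payment £932.05.

£932.05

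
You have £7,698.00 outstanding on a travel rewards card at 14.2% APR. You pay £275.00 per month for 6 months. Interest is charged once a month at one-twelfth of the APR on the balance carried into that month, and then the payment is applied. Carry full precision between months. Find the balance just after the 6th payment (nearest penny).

Monthly rate r = 14.2%/12 = 1.18333% = 0.0118333.
Each month: B ← B·(1+r) − £275.00.
Month 1: interest £91.09; balance after payment £7,514.09.
Month 2: interest £88.92; balance after payment £7,328.01.
Month 3: interest £86.71; balance after payment £7,139.72.
Month 4: interest £84.49; balance after payment £6,949.21.
Month 5: interest £82.23; balance after payment £6,756.44.
Month 6: interest £79.95; balance after payment £6,561.39.

£6,561.39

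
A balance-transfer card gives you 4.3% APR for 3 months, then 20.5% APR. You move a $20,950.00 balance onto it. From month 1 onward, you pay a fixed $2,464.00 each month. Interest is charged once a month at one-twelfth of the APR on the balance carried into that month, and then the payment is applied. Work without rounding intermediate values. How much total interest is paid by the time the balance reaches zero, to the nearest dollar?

$1,025

Promo months 1–3 at r₀ = 4.3%/12 = 0.00358333; months 4+ at r₁ = 20.5%/12 = 0.0170833.
After month 3: iterate B ← B·(1+r₀) − $2,464.00 for 3 months → $13,757.50.
Then at r₁ with $2,464.00/mo: n₂ = −ln(1 − r₁·B/P)/ln(1+r₁) ≈ 5.92 → 6 more payments.
Total paid = 8·$2,464.00 + $2,263.29 = $21,975.29; interest = $21,975.29 − $20,950.00 = $1,025.29.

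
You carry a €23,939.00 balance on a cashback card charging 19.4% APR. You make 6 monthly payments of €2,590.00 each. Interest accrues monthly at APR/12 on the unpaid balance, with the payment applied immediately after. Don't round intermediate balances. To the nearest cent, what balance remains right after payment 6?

Monthly rate r = 19.4%/12 = 1.61667% = 0.0161667.
Each month: B ← B·(1+r) − €2,590.00.
Month 1: interest €387.01; balance after payment €21,736.01.
Month 2: interest €351.40; balance after payment €19,497.41.
Month 3: interest €315.21; balance after payment €17,222.62.
Month 4: interest €278.43; balance after payment €14,911.05.
Month 5: interest €241.06; balance after payment €12,562.12.
Month 6: interest €203.09; balance after payment €10,175.20.

€10,175.20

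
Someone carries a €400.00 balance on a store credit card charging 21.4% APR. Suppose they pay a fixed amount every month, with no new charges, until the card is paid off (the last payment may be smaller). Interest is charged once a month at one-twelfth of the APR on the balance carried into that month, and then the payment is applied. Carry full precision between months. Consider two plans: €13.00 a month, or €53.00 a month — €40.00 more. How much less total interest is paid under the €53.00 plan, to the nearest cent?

€151.68

Monthly rate r = 21.4%/12 = 1.78333% = 0.0178333.
At €13.00/mo: n = ⌈−ln(1 − rB₀/P)/ln(1+r)⌉ = 46 payments (last €0.17); total interest = total paid − €400.00 = €185.17.
At €53.00/mo: 9 payments (last €9.49); total interest €33.49.
Interest saved = €185.17 − €33.49 = €151.68.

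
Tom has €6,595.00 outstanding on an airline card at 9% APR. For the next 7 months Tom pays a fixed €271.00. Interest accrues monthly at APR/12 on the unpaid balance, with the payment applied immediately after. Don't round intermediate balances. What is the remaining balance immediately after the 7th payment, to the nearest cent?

Monthly rate r = 9%/12 = 0.75% = 0.0075.
Each month: B ← B·(1+r) − €271.00.
Month 1: interest €49.46; balance after payment €6,373.46.
Month 2: interest €47.80; balance after payment €6,150.26.
Month 3: interest €46.13; balance after payment €5,925.39.
Month 4: interest €44.44; balance after payment €5,698.83.
Month 5: interest €42.74; balance after payment €5,470.57.
Month 6: interest €41.03; balance after payment €5,240.60.
Month 7: interest €39.30; balance after payment €5,008.91.

€5,008.91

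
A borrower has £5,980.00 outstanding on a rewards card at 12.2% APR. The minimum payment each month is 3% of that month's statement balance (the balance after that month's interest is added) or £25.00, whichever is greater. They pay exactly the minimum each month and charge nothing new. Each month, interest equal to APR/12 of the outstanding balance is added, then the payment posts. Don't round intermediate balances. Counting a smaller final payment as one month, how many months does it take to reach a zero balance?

Monthly rate r = 12.2%/12 = 1.01667% = 0.0101667.
While 3% of the post-interest balance exceeds £25.00, each month B ← (B·(1+r))·(1 − 0.03), i.e. B shrinks by the factor (1+r)·0.97 = 0.97986.
This holds for months 1–98. Entering month 99 the balance is £814.42; 3% of the post-interest balance is now below £25.00, so the flat £25.00 minimum applies from here.
From month 99 a fixed £25.00 at rate r clears £814.42 in 40 more payments. Total: 98 + 40 = 138 months.

138 months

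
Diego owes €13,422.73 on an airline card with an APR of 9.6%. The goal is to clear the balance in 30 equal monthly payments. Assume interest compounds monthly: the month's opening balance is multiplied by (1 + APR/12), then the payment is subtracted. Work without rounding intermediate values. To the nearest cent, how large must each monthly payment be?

€505.04

Monthly rate r = 9.6%/12 = 0.8% = 0.008.
Level-payment amortization: P = B₀·r / (1 − (1+r)^(−n)) = 13422.73·0.008 / (1 − 1.008^(−30)).
Denominator 1 − (1+r)^(−30) = 0.212620621.
P = 107.382 / 0.212620621 ≈ 505.04.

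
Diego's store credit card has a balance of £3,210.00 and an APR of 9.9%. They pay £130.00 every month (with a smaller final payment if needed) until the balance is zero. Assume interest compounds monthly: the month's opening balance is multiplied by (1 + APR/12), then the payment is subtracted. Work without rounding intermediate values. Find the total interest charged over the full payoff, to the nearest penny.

Monthly rate r = 9.9%/12 = 0.825% = 0.00825.
Payoff takes n = ⌈−ln(1 − rB₀/P)/ln(1+r)⌉ = ⌈27.725⌉ = 28 payments; the last is £94.37.
Total paid = 27·£130.00 + £94.37 = £3,604.37.
Total interest = total paid − principal = £3,604.37 − £3,210.00 = £394.37.

£394.37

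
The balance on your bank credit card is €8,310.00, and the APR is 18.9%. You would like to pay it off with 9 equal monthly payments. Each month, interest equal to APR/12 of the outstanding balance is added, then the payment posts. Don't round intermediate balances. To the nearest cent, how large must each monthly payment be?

€997.56

Monthly rate r = 18.9%/12 = 1.575% = 0.01575.
Level-payment amortization: P = B₀·r / (1 − (1+r)^(−n)) = 8310.00·0.01575 / (1 − 1.01575^(−9)).
Denominator 1 − (1+r)^(−9) = 0.131202583.
P = 130.882 / 0.131202583 ≈ 997.56.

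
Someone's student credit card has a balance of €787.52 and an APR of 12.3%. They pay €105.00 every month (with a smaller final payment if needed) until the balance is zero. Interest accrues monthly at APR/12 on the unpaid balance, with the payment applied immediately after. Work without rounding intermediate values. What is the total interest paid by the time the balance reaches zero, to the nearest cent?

€36.18

Monthly rate r = 12.3%/12 = 1.025% = 0.01025.
Payoff takes n = ⌈−ln(1 − rB₀/P)/ln(1+r)⌉ = ⌈7.844⌉ = 8 payments; the last is €88.70.
Total paid = 7·€105.00 + €88.70 = €823.70.
Total interest = total paid − principal = €823.70 − €787.52 = €36.18.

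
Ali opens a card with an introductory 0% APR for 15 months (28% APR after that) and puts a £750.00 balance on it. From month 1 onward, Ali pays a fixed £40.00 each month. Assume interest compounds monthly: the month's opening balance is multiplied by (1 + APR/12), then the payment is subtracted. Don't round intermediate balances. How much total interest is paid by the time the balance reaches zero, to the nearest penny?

Promo months 1–15 at r₀ = 0%/12 = 0; months 16+ at r₁ = 28%/12 = 0.0233333.
After month 15 (no interest yet): B = £750.00 − 15·£40.00 = £150.00.
Then at r₁ with £40.00/mo: n₂ = −ln(1 − r₁·B/P)/ln(1+r₁) ≈ 3.97 → 4 more payments.
Total paid = 18·£40.00 + £38.81 = £758.81; interest = £758.81 − £750.00 = £8.81.

£8.81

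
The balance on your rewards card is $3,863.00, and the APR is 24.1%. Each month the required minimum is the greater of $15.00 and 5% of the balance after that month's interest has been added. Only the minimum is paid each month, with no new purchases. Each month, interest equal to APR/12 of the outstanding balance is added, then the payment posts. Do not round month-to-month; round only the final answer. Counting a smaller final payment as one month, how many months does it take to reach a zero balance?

108 months

Monthly rate r = 24.1%/12 = 2.00833% = 0.0200833.
While 5% of the post-interest balance exceeds $15.00, each month B ← (B·(1+r))·(1 − 0.05), i.e. B shrinks by the factor (1+r)·0.95 = 0.96908.
This holds for months 1–82. Entering month 83 the balance is $294.02; 5% of the post-interest balance is now below $15.00, so the flat $15.00 minimum applies from here.
From month 83 a fixed $15.00 at rate r clears $294.02 in 26 more payments. Total: 82 + 26 = 108 months.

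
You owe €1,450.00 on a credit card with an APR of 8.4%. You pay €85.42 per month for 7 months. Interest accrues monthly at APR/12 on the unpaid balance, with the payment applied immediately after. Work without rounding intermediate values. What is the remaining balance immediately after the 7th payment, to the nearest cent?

Monthly rate r = 8.4%/12 = 0.7% = 0.007.
Each month: B ← B·(1+r) − €85.42.
Month 1: interest €10.15; balance after payment €1,374.73.
Month 2: interest €9.62; balance after payment €1,298.93.
Month 3: interest €9.09; balance after payment €1,222.61.
Month 4: interest €8.56; balance after payment €1,145.74.
Month 5: interest €8.02; balance after payment €1,068.34.
Month 6: interest €7.48; balance after payment €990.40.
Month 7: interest €6.93; balance after payment €911.92.

€911.92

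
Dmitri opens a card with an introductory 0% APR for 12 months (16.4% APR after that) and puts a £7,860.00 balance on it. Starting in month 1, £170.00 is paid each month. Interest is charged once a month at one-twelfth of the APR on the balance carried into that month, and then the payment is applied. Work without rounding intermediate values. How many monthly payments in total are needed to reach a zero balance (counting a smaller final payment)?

59 payments

Promo months 1–12 at r₀ = 0%/12 = 0; months 13+ at r₁ = 16.4%/12 = 0.0136667.
After month 12 (no interest yet): B = £7,860.00 − 12·£170.00 = £5,820.00.
Then at r₁ with £170.00/mo: n₂ = −ln(1 − r₁·B/P)/ln(1+r₁) ≈ 46.48 → 47 more payments.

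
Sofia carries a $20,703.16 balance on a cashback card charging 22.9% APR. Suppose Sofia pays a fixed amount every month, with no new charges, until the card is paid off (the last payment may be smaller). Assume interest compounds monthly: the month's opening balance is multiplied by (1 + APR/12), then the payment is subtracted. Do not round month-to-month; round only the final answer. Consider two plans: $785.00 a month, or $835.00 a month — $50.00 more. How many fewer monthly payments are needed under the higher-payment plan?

Monthly rate r = 22.9%/12 = 1.90833% = 0.0190833.
At $785.00/mo: n = ⌈−ln(1 − rB₀/P)/ln(1+r)⌉ = 38 payments (last $13.63); total interest = total paid − $20,703.16 = $8,355.47.
At $835.00/mo: 34 payments (last $753.14); total interest $7,604.98.
Payments saved = 38 − 34 = 4.

4 fewer payments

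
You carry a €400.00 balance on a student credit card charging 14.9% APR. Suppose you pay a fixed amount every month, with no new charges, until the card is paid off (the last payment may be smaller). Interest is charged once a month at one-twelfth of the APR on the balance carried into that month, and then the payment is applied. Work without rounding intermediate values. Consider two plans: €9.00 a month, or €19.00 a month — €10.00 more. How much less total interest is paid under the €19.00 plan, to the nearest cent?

Monthly rate r = 14.9%/12 = 1.24167% = 0.0124167.
At €9.00/mo: n = ⌈−ln(1 − rB₀/P)/ln(1+r)⌉ = 66 payments (last €0.38); total interest = total paid − €400.00 = €185.38.
At €19.00/mo: 25 payments (last €10.56); total interest €66.56.
Interest saved = €185.38 − €66.56 = €118.82.

€118.82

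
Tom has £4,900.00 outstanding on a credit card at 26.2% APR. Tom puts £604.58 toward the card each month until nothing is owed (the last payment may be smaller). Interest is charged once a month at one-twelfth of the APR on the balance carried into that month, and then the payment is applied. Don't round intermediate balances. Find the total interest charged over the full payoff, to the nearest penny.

£551.36

Monthly rate r = 26.2%/12 = 2.18333% = 0.0218333.
Payoff takes n = ⌈−ln(1 − rB₀/P)/ln(1+r)⌉ = ⌈9.017⌉ = 10 payments; the last is £10.14.
Total paid = 9·£604.58 + £10.14 = £5,451.36.
Total interest = total paid − principal = £5,451.36 − £4,900.00 = £551.36.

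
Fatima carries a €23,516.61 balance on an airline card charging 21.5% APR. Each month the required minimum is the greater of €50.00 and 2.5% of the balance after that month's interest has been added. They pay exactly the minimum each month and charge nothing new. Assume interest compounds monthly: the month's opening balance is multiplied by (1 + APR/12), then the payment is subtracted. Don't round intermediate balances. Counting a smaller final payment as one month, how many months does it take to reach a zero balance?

397 months

Monthly rate r = 21.5%/12 = 1.79167% = 0.0179167.
While 2.5% of the post-interest balance exceeds €50.00, each month B ← (B·(1+r))·(1 − 0.025), i.e. B shrinks by the factor (1+r)·0.975 = 0.99247.
This holds for months 1–329. Entering month 330 the balance is €1,955.31; 2.5% of the post-interest balance is now below €50.00, so the flat €50.00 minimum applies from here.
From month 330 a fixed €50.00 at rate r clears €1,955.31 in 68 more payments. Total: 329 + 68 = 397 months.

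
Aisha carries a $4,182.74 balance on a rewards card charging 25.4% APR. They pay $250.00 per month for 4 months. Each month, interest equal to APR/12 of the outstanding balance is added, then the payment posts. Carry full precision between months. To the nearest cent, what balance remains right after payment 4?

$3,516.08

Monthly rate r = 25.4%/12 = 2.11667% = 0.0211667.
Each month: B ← B·(1+r) − $250.00.
Month 1: interest $88.53; balance after payment $4,021.27.
Month 2: interest $85.12; balance after payment $3,856.39.
Month 3: interest $81.63; balance after payment $3,688.02.
Month 4: interest $78.06; balance after payment $3,516.08.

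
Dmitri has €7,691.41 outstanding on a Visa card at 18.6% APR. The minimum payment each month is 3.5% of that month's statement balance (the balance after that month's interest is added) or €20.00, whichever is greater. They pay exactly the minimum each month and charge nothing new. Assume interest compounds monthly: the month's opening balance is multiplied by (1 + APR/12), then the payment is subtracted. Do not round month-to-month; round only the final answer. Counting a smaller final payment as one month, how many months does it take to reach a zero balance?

167 months

Monthly rate r = 18.6%/12 = 1.55% = 0.0155.
While 3.5% of the post-interest balance exceeds €20.00, each month B ← (B·(1+r))·(1 − 0.035), i.e. B shrinks by the factor (1+r)·0.965 = 0.97996.
This holds for months 1–130. Entering month 131 the balance is €553.28; 3.5% of the post-interest balance is now below €20.00, so the flat €20.00 minimum applies from here.
From month 131 a fixed €20.00 at rate r clears €553.28 in 37 more payments. Total: 130 + 37 = 167 months.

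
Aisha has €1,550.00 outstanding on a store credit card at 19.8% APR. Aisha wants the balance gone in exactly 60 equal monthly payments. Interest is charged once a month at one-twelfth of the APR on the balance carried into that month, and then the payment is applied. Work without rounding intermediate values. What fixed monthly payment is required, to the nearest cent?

Monthly rate r = 19.8%/12 = 1.65% = 0.0165.
Level-payment amortization: P = B₀·r / (1 − (1+r)^(−n)) = 1550.00·0.0165 / (1 − 1.0165^(−60)).
Denominator 1 − (1+r)^(−60) = 0.625409274.
P = 25.575 / 0.625409274 ≈ 40.89.

€40.89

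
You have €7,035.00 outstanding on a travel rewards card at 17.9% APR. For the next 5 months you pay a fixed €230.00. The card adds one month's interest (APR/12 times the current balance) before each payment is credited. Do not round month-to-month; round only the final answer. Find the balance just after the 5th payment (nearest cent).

€6,390.76

Monthly rate r = 17.9%/12 = 1.49167% = 0.0149167.
Each month: B ← B·(1+r) − €230.00.
Month 1: interest €104.94; balance after payment €6,909.94.
Month 2: interest €103.07; balance after payment €6,783.01.
Month 3: interest €101.18; balance after payment €6,654.19.
Month 4: interest €99.26; balance after payment €6,523.45.
Month 5: interest €97.31; balance after payment €6,390.76.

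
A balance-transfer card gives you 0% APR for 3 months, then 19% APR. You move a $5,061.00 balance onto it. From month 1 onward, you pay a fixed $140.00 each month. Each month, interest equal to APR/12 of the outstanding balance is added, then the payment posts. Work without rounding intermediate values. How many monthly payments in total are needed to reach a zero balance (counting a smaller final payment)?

51 months

Promo months 1–3 at r₀ = 0%/12 = 0; months 4+ at r₁ = 19%/12 = 0.0158333.
After month 3 (no interest yet): B = $5,061.00 − 3·$140.00 = $4,641.00.
Then at r₁ with $140.00/mo: n₂ = −ln(1 − r₁·B/P)/ln(1+r₁) ≈ 47.37 → 48 more payments.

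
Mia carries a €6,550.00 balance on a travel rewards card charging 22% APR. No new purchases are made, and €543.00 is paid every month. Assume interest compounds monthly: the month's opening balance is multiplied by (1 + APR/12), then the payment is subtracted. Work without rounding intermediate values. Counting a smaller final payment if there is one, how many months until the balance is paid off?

Monthly rate r = 22%/12 = 1.83333% = 0.0183333.
Recurrence: B ← B·(1+r) − €543.00.
Month 1: interest €120.08; balance after payment €6,127.08.
Month 2: interest €112.33; balance after payment €5,696.41.
Closed form: n = −ln(1 − rB₀/P)/ln(1+r) = −ln(0.77885)/ln(1.01833) ≈ 13.757, so the balance reaches zero during payment 14.

14 months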